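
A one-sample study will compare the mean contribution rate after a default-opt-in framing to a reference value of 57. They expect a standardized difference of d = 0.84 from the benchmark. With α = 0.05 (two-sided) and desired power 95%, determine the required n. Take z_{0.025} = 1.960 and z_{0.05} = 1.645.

For a one-sample test: n = ((z_{α/2} + z_β) / d)².
z_{α/2} + z_β = 1.960 + 1.645 = 3.605.
n = (3.605 / 0.84)² = 4.292² = 18.42.
Round up.

n = 19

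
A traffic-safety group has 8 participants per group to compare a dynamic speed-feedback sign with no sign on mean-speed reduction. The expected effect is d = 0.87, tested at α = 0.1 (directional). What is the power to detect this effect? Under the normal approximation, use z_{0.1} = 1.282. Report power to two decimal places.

power ≈ 0.68

For two equal groups, power = Φ(d·√(n/2) − z_{α}).
d·√(n/2) = 0.87 × √(8/2) = 0.87 × 2.000 = 1.740.
z_β = 1.740 − 1.282 = 0.458.
Power = Φ(0.458) = 0.677.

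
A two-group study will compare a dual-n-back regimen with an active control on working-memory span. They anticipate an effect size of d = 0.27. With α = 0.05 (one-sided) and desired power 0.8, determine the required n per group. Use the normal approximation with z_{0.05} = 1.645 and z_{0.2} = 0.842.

For two independent groups with equal n: n = 2·((z_{α} + z_β) / d)².
z_{α} + z_β = 1.645 + 0.842 = 2.487.
n = 2 × (2.487 / 0.27)² = 2 × 9.211² = 2 × 84.84 = 169.7.
Round up to the next whole participant.

n = 170 per group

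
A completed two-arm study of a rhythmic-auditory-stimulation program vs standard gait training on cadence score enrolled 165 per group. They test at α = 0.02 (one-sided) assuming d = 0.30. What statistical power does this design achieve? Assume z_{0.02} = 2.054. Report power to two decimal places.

power ≈ 0.75

For two equal groups, power = Φ(d·√(n/2) − z_{α}).
d·√(n/2) = 0.30 × √(165/2) = 0.30 × 9.083 = 2.725.
z_β = 2.725 − 2.054 = 0.671.
Power = Φ(0.671) = 0.749.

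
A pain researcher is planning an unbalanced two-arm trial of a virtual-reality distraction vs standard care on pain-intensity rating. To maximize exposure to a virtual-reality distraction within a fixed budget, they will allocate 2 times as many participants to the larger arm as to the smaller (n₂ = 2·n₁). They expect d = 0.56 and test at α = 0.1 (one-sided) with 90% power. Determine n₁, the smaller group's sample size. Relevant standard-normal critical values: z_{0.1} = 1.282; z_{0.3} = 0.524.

n₁ = 32

With allocation ratio k = n₂/n₁ = 2, Var(x̄₁−x̄₂) = σ²(1/n₁ + 1/(k·n₁)) = σ²·(k+1)/(k·n₁).
So n₁ = (1 + 1/k)·((z_{α} + z_β)/d)² = 1.500 × (2.564/0.56)².
n₁ = 1.500 × 20.96 = 31.4.
Round up: n₁ = 32, giving n₂ = 2 × 32 = 64.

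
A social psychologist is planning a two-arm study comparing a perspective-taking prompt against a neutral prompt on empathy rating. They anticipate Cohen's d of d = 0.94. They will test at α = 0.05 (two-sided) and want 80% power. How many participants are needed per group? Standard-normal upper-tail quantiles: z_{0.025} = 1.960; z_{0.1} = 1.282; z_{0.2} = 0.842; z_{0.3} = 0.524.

n = 18 per group

For two independent groups with equal n: n = 2·((z_{α/2} + z_β) / d)².
z_{α/2} + z_β = 1.960 + 0.842 = 2.802.
n = 2 × (2.802 / 0.94)² = 2 × 2.981² = 2 × 8.89 = 17.8.
Round up to the next whole participant.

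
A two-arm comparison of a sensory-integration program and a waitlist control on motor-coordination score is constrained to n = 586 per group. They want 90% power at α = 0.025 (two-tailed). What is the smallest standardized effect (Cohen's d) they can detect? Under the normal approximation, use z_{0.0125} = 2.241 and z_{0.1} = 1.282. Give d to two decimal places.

For two independent groups of n = 586 each: d_min = (z_{α/2} + z_β)·√(2/n).
z-sum = 2.241 + 1.282 = 3.523.
d_min = 3.523 × √(2/586) = 3.523 × 0.0584 = 0.206.

d_min ≈ 0.21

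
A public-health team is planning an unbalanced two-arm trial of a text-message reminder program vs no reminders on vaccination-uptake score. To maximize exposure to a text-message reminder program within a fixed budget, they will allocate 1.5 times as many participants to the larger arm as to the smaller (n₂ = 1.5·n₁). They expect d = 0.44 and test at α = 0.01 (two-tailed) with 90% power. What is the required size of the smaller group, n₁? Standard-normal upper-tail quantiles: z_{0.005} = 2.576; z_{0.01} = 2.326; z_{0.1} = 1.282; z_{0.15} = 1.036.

n₁ = 129

With allocation ratio k = n₂/n₁ = 1.5, Var(x̄₁−x̄₂) = σ²(1/n₁ + 1/(k·n₁)) = σ²·(k+1)/(k·n₁).
So n₁ = (1 + 1/k)·((z_{α/2} + z_β)/d)² = 1.667 × (3.858/0.44)².
n₁ = 1.667 × 76.88 = 128.1.
Round up: n₁ = 129, giving n₂ = ⌈1.5 × 129⌉ = ⌈193.5⌉ = 194.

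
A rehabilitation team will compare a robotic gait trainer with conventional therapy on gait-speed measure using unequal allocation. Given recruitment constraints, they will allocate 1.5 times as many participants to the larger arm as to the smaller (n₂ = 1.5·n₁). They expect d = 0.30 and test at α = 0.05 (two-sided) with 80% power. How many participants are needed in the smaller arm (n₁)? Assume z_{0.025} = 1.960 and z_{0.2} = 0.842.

With allocation ratio k = n₂/n₁ = 1.5, Var(x̄₁−x̄₂) = σ²(1/n₁ + 1/(k·n₁)) = σ²·(k+1)/(k·n₁).
So n₁ = (1 + 1/k)·((z_{α/2} + z_β)/d)² = 1.667 × (2.802/0.30)².
n₁ = 1.667 × 87.24 = 145.4.
Round up: n₁ = 146, giving n₂ = 1.5 × 146 = 219.

n₁ = 146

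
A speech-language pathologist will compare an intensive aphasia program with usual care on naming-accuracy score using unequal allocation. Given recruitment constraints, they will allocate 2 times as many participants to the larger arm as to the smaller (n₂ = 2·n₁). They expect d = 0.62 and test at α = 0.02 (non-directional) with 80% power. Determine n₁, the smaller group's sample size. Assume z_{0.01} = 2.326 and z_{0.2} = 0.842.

With allocation ratio k = n₂/n₁ = 2, Var(x̄₁−x̄₂) = σ²(1/n₁ + 1/(k·n₁)) = σ²·(k+1)/(k·n₁).
So n₁ = (1 + 1/k)·((z_{α/2} + z_β)/d)² = 1.500 × (3.168/0.62)².
n₁ = 1.500 × 26.11 = 39.2.
Round up: n₁ = 40, giving n₂ = 2 × 40 = 80.

n₁ = 40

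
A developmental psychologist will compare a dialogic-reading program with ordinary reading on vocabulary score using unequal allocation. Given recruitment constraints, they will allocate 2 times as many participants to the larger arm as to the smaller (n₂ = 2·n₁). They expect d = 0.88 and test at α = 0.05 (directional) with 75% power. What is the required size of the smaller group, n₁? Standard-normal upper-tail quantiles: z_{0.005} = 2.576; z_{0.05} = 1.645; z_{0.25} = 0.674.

With allocation ratio k = n₂/n₁ = 2, Var(x̄₁−x̄₂) = σ²(1/n₁ + 1/(k·n₁)) = σ²·(k+1)/(k·n₁).
So n₁ = (1 + 1/k)·((z_{α} + z_β)/d)² = 1.500 × (2.319/0.88)².
n₁ = 1.500 × 6.94 = 10.4.
Round up: n₁ = 11, giving n₂ = 2 × 11 = 22.

n₁ = 11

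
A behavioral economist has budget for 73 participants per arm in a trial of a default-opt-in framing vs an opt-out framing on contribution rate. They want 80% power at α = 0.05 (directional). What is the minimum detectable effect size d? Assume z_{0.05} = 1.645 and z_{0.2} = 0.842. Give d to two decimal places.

d_min ≈ 0.41

For two independent groups of n = 73 each: d_min = (z_{α} + z_β)·√(2/n).
z-sum = 1.645 + 0.842 = 2.487.
d_min = 2.487 × √(2/73) = 2.487 × 0.1655 = 0.412.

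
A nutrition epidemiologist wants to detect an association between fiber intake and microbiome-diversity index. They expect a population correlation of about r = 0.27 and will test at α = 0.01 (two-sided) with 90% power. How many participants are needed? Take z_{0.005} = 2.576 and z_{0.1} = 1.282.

n = 198

Fisher's z: C = ½·ln((1+r)/(1−r)) = ½·ln(1.7397) = 0.2769.
n = ((z_{α/2} + z_β)/C)² + 3.
(2.576 + 1.282) / 0.2769 = 3.858 / 0.2769 = 13.933.
n = 13.933² + 3 = 194.12 + 3 = 197.1.
Round up.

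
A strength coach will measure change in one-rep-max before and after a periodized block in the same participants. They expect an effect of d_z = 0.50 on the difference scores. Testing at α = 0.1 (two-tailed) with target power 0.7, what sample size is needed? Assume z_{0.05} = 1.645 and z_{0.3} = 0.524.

n = 19 pairs

For a paired (one-sample on differences) test: n = ((z_{α/2} + z_β) / d)².
z_{α/2} + z_β = 1.645 + 0.524 = 2.169.
n = (2.169 / 0.50)² = 4.338² = 18.82.
Round up.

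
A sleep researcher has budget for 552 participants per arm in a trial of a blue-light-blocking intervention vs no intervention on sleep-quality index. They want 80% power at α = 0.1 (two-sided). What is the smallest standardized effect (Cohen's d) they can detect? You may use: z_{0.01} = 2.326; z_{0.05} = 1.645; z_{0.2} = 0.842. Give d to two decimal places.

d_min ≈ 0.15

For two independent groups of n = 552 each: d_min = (z_{α/2} + z_β)·√(2/n).
z-sum = 1.645 + 0.842 = 2.487.
d_min = 2.487 × √(2/552) = 2.487 × 0.0602 = 0.150.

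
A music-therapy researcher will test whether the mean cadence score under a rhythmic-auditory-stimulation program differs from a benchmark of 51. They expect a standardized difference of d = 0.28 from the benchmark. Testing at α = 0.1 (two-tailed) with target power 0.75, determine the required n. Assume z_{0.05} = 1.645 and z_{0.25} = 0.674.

n = 69

For a one-sample test: n = ((z_{α/2} + z_β) / d)².
z_{α/2} + z_β = 1.645 + 0.674 = 2.319.
n = (2.319 / 0.28)² = 8.282² = 68.59.
Round up.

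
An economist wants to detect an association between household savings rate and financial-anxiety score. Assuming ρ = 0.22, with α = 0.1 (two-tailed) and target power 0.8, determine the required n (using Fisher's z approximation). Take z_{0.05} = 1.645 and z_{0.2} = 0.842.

n = 127

Fisher's z: C = ½·ln((1+r)/(1−r)) = ½·ln(1.5641) = 0.2237.
n = ((z_{α/2} + z_β)/C)² + 3.
(1.645 + 0.842) / 0.2237 = 2.487 / 0.2237 = 11.118.
n = 11.118² + 3 = 123.60 + 3 = 126.6.
Round up.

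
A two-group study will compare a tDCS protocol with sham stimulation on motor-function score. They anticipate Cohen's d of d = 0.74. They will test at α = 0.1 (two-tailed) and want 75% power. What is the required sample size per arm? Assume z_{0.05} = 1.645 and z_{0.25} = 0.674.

For two independent groups with equal n: n = 2·((z_{α/2} + z_β) / d)².
z_{α/2} + z_β = 1.645 + 0.674 = 2.319.
n = 2 × (2.319 / 0.74)² = 2 × 3.134² = 2 × 9.82 = 19.6.
Round up to the next whole participant.

n = 20 per group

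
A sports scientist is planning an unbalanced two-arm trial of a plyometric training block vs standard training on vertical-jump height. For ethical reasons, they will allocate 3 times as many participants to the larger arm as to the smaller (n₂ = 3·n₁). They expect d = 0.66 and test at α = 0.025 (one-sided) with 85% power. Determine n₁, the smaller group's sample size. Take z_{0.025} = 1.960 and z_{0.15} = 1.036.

With allocation ratio k = n₂/n₁ = 3, Var(x̄₁−x̄₂) = σ²(1/n₁ + 1/(k·n₁)) = σ²·(k+1)/(k·n₁).
So n₁ = (1 + 1/k)·((z_{α} + z_β)/d)² = 1.333 × (2.996/0.66)².
n₁ = 1.333 × 20.61 = 27.5.
Round up: n₁ = 28, giving n₂ = 3 × 28 = 84.

n₁ = 28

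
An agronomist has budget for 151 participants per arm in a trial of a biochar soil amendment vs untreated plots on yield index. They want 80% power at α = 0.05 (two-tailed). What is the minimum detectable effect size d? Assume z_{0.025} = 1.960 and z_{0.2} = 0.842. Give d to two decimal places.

d_min ≈ 0.32

For two independent groups of n = 151 each: d_min = (z_{α/2} + z_β)·√(2/n).
z-sum = 1.960 + 0.842 = 2.802.
d_min = 2.802 × √(2/151) = 2.802 × 0.1151 = 0.322.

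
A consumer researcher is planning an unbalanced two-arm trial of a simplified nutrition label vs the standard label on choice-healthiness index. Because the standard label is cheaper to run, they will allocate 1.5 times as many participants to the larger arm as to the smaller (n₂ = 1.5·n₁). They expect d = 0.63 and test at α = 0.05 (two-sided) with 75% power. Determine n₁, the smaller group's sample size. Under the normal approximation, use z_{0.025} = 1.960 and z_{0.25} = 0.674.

n₁ = 30

With allocation ratio k = n₂/n₁ = 1.5, Var(x̄₁−x̄₂) = σ²(1/n₁ + 1/(k·n₁)) = σ²·(k+1)/(k·n₁).
So n₁ = (1 + 1/k)·((z_{α/2} + z_β)/d)² = 1.667 × (2.634/0.63)².
n₁ = 1.667 × 17.48 = 29.1.
Round up: n₁ = 30, giving n₂ = 1.5 × 30 = 45.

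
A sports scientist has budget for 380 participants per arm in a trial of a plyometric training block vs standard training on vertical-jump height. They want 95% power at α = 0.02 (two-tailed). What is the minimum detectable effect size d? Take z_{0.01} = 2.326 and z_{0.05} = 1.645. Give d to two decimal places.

d_min ≈ 0.29

For two independent groups of n = 380 each: d_min = (z_{α/2} + z_β)·√(2/n).
z-sum = 2.326 + 1.645 = 3.971.
d_min = 3.971 × √(2/380) = 3.971 × 0.0725 = 0.288.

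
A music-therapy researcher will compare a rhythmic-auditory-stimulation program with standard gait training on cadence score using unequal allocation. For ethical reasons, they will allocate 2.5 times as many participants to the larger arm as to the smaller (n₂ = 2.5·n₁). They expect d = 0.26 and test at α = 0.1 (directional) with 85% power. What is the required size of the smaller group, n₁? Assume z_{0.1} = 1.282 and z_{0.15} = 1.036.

With allocation ratio k = n₂/n₁ = 2.5, Var(x̄₁−x̄₂) = σ²(1/n₁ + 1/(k·n₁)) = σ²·(k+1)/(k·n₁).
So n₁ = (1 + 1/k)·((z_{α} + z_β)/d)² = 1.400 × (2.318/0.26)².
n₁ = 1.400 × 79.48 = 111.3.
Round up: n₁ = 112, giving n₂ = 2.5 × 112 = 280.

n₁ = 112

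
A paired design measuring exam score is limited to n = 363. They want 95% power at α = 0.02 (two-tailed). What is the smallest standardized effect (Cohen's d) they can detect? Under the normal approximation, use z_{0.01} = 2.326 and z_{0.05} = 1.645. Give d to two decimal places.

d_min ≈ 0.21

For a single sample (or paired design) of n = 363: d_min = (z_{α/2} + z_β)/√n.
z-sum = 2.326 + 1.645 = 3.971.
d_min = 3.971 / √363 = 3.971 / 19.053 = 0.208.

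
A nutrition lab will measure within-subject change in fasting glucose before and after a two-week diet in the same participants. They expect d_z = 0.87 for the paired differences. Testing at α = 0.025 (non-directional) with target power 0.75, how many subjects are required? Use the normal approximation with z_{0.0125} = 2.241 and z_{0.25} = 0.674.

n = 12 pairs

For a paired (one-sample on differences) test: n = ((z_{α/2} + z_β) / d)².
z_{α/2} + z_β = 2.241 + 0.674 = 2.915.
n = (2.915 / 0.87)² = 3.351² = 11.23.
Round up.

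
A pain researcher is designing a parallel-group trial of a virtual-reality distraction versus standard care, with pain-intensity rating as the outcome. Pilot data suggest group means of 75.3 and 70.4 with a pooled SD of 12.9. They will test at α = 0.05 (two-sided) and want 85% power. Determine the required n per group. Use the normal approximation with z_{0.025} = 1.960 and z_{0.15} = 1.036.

n = 125 per group

Cohen's d = |M₁ − M₂| / SD_pooled = |75.3 − 70.4| / 12.9 = 4.9 / 12.9 = 0.380.
For two independent groups with equal n: n = 2·((z_{α/2} + z_β) / d)².
z_{α/2} + z_β = 1.960 + 1.036 = 2.996.
n = 2 × (2.996 / 0.380)² = 2 × 7.884² = 2 × 62.16 = 124.3.
Round up to the next whole participant.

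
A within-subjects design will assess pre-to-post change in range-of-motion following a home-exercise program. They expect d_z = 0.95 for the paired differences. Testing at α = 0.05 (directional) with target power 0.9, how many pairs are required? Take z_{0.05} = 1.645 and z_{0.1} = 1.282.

For a paired (one-sample on differences) test: n = ((z_{α} + z_β) / d)².
z_{α} + z_β = 1.645 + 1.282 = 2.927.
n = (2.927 / 0.95)² = 3.081² = 9.49.
Round up.

n = 10 pairs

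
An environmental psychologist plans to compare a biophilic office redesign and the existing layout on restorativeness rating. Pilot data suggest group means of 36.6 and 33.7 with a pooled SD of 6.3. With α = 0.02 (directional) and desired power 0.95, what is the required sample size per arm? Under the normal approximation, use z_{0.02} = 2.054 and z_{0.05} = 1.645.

n = 130 per group

Cohen's d = |M₁ − M₂| / SD_pooled = |36.6 − 33.7| / 6.3 = 2.9 / 6.3 = 0.460.
For two independent groups with equal n: n = 2·((z_{α} + z_β) / d)².
z_{α} + z_β = 2.054 + 1.645 = 3.699.
n = 2 × (3.699 / 0.460)² = 2 × 8.041² = 2 × 64.66 = 129.3.
Round up to the next whole participant.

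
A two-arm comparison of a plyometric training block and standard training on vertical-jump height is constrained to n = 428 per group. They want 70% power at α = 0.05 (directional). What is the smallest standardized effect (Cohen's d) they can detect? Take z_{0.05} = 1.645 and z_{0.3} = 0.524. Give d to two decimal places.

d_min ≈ 0.15

For two independent groups of n = 428 each: d_min = (z_{α} + z_β)·√(2/n).
z-sum = 1.645 + 0.524 = 2.169.
d_min = 2.169 × √(2/428) = 2.169 × 0.0684 = 0.148.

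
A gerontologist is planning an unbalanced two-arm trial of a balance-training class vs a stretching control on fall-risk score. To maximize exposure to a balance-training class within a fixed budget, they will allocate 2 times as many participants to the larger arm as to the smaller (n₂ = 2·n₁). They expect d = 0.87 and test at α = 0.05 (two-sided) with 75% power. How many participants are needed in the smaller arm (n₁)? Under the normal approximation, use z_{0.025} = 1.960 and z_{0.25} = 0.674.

n₁ = 14

With allocation ratio k = n₂/n₁ = 2, Var(x̄₁−x̄₂) = σ²(1/n₁ + 1/(k·n₁)) = σ²·(k+1)/(k·n₁).
So n₁ = (1 + 1/k)·((z_{α/2} + z_β)/d)² = 1.500 × (2.634/0.87)².
n₁ = 1.500 × 9.17 = 13.7.
Round up: n₁ = 14, giving n₂ = 2 × 14 = 28.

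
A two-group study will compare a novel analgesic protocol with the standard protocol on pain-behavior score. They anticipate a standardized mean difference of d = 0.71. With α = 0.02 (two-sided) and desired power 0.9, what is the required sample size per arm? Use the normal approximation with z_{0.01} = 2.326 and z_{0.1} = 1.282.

For two independent groups with equal n: n = 2·((z_{α/2} + z_β) / d)².
z_{α/2} + z_β = 2.326 + 1.282 = 3.608.
n = 2 × (3.608 / 0.71)² = 2 × 5.082² = 2 × 25.82 = 51.6.
Round up to the next whole participant.

n = 52 per group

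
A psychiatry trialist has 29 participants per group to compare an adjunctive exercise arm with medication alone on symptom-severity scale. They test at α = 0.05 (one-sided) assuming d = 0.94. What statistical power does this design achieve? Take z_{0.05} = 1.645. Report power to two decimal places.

For two equal groups, power = Φ(d·√(n/2) − z_{α}).
d·√(n/2) = 0.94 × √(29/2) = 0.94 × 3.808 = 3.579.
z_β = 3.579 − 1.645 = 1.934.
Power = Φ(1.934) = 0.973.

power ≈ 0.97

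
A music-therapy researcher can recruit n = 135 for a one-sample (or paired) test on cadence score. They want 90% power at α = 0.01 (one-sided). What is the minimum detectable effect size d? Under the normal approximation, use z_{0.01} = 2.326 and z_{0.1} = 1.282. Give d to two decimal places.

For a single sample (or paired design) of n = 135: d_min = (z_{α} + z_β)/√n.
z-sum = 2.326 + 1.282 = 3.608.
d_min = 3.608 / √135 = 3.608 / 11.619 = 0.311.

d_min ≈ 0.31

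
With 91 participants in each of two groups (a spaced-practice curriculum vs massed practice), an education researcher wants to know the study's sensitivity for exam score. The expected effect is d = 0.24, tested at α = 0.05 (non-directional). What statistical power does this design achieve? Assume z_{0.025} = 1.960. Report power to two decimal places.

power ≈ 0.37

For two equal groups, power = Φ(d·√(n/2) − z_{α/2}).
d·√(n/2) = 0.24 × √(91/2) = 0.24 × 6.745 = 1.619.
z_β = 1.619 − 1.960 = -0.341.
Power = Φ(-0.341) = 0.367.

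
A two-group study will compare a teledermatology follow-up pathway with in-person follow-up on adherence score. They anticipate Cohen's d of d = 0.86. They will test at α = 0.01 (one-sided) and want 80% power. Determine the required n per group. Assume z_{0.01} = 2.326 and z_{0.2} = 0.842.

For two independent groups with equal n: n = 2·((z_{α} + z_β) / d)².
z_{α} + z_β = 2.326 + 0.842 = 3.168.
n = 2 × (3.168 / 0.86)² = 2 × 3.684² = 2 × 13.57 = 27.1.
Round up to the next whole participant.

n = 28 per group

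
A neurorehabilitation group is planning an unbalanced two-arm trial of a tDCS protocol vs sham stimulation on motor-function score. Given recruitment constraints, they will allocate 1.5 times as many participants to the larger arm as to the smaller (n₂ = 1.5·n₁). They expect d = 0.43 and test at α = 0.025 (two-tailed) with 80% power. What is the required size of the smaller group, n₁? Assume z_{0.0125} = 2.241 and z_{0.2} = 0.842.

With allocation ratio k = n₂/n₁ = 1.5, Var(x̄₁−x̄₂) = σ²(1/n₁ + 1/(k·n₁)) = σ²·(k+1)/(k·n₁).
So n₁ = (1 + 1/k)·((z_{α/2} + z_β)/d)² = 1.667 × (3.083/0.43)².
n₁ = 1.667 × 51.41 = 85.7.
Round up: n₁ = 86, giving n₂ = 1.5 × 86 = 129.

n₁ = 86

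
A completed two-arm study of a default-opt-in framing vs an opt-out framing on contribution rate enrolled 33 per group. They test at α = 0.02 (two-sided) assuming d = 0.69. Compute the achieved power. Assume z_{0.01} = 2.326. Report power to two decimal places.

power ≈ 0.68

For two equal groups, power = Φ(d·√(n/2) − z_{α/2}).
d·√(n/2) = 0.69 × √(33/2) = 0.69 × 4.062 = 2.803.
z_β = 2.803 − 2.326 = 0.477.
Power = Φ(0.477) = 0.683.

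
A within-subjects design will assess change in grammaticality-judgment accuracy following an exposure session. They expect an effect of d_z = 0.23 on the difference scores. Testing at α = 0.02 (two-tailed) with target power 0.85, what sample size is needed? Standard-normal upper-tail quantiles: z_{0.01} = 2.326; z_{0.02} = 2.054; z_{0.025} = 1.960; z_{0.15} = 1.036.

n = 214 pairs

For a paired (one-sample on differences) test: n = ((z_{α/2} + z_β) / d)².
z_{α/2} + z_β = 2.326 + 1.036 = 3.362.
n = (3.362 / 0.23)² = 14.617² = 213.67.
Round up.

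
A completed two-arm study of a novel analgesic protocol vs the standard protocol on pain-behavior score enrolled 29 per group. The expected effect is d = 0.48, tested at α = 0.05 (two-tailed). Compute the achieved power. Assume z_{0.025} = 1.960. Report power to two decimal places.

For two equal groups, power = Φ(d·√(n/2) − z_{α/2}).
d·√(n/2) = 0.48 × √(29/2) = 0.48 × 3.808 = 1.828.
z_β = 1.828 − 1.960 = -0.132.
Power = Φ(-0.132) = 0.447.

power ≈ 0.45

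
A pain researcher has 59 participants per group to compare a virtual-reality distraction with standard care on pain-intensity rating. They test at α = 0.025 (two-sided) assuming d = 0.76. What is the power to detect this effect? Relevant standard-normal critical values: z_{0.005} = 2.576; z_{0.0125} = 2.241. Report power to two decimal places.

For two equal groups, power = Φ(d·√(n/2) − z_{α/2}).
d·√(n/2) = 0.76 × √(59/2) = 0.76 × 5.431 = 4.128.
z_β = 4.128 − 2.241 = 1.887.
Power = Φ(1.887) = 0.970.

power ≈ 0.97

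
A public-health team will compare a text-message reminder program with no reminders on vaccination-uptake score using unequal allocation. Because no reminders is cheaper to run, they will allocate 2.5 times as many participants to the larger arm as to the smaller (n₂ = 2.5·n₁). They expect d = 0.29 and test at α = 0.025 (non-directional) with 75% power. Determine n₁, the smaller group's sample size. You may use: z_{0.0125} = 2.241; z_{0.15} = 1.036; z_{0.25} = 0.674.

n₁ = 142

With allocation ratio k = n₂/n₁ = 2.5, Var(x̄₁−x̄₂) = σ²(1/n₁ + 1/(k·n₁)) = σ²·(k+1)/(k·n₁).
So n₁ = (1 + 1/k)·((z_{α/2} + z_β)/d)² = 1.400 × (2.915/0.29)².
n₁ = 1.400 × 101.04 = 141.5.
Round up: n₁ = 142, giving n₂ = 2.5 × 142 = 355.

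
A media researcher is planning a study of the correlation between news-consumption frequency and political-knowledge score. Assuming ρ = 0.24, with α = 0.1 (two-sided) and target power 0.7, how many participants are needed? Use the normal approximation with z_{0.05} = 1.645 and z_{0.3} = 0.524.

n = 82

Fisher's z: C = ½·ln((1+r)/(1−r)) = ½·ln(1.6316) = 0.2448.
n = ((z_{α/2} + z_β)/C)² + 3.
(1.645 + 0.524) / 0.2448 = 2.169 / 0.2448 = 8.860.
n = 8.860² + 3 = 78.50 + 3 = 81.5.
Round up.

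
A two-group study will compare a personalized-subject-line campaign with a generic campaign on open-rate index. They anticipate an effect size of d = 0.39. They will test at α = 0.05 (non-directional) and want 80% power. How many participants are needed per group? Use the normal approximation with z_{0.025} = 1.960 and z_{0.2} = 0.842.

n = 104 per group

For two independent groups with equal n: n = 2·((z_{α/2} + z_β) / d)².
z_{α/2} + z_β = 1.960 + 0.842 = 2.802.
n = 2 × (2.802 / 0.39)² = 2 × 7.185² = 2 × 51.62 = 103.2.
Round up to the next whole participant.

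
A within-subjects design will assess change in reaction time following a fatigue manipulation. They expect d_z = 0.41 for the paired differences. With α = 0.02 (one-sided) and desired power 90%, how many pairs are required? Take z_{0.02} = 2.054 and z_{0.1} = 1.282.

For a paired (one-sample on differences) test: n = ((z_{α} + z_β) / d)².
z_{α} + z_β = 2.054 + 1.282 = 3.336.
n = (3.336 / 0.41)² = 8.137² = 66.20.
Round up.

n = 67 pairs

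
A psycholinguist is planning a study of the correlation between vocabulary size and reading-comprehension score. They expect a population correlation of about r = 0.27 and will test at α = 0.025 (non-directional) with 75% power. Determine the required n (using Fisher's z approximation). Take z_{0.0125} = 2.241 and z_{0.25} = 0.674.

n = 114

Fisher's z: C = ½·ln((1+r)/(1−r)) = ½·ln(1.7397) = 0.2769.
n = ((z_{α/2} + z_β)/C)² + 3.
(2.241 + 0.674) / 0.2769 = 2.915 / 0.2769 = 10.527.
n = 10.527² + 3 = 110.82 + 3 = 113.8.
Round up.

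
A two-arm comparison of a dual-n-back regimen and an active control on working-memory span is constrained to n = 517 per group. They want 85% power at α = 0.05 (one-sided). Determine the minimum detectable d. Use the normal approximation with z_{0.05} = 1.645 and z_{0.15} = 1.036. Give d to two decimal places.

For two independent groups of n = 517 each: d_min = (z_{α} + z_β)·√(2/n).
z-sum = 1.645 + 1.036 = 2.681.
d_min = 2.681 × √(2/517) = 2.681 × 0.0622 = 0.167.

d_min ≈ 0.17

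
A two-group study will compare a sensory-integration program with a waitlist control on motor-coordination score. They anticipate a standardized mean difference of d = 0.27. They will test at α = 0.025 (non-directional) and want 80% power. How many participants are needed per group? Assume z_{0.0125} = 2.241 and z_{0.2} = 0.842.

For two independent groups with equal n: n = 2·((z_{α/2} + z_β) / d)².
z_{α/2} + z_β = 2.241 + 0.842 = 3.083.
n = 2 × (3.083 / 0.27)² = 2 × 11.419² = 2 × 130.38 = 260.8.
Round up to the next whole participant.

n = 261 per group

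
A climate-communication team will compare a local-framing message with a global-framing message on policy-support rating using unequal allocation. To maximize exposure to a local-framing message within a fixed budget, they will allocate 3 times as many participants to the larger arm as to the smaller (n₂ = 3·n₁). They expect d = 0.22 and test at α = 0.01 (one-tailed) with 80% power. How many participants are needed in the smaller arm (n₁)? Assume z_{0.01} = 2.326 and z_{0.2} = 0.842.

n₁ = 277

With allocation ratio k = n₂/n₁ = 3, Var(x̄₁−x̄₂) = σ²(1/n₁ + 1/(k·n₁)) = σ²·(k+1)/(k·n₁).
So n₁ = (1 + 1/k)·((z_{α} + z_β)/d)² = 1.333 × (3.168/0.22)².
n₁ = 1.333 × 207.36 = 276.5.
Round up: n₁ = 277, giving n₂ = 3 × 277 = 831.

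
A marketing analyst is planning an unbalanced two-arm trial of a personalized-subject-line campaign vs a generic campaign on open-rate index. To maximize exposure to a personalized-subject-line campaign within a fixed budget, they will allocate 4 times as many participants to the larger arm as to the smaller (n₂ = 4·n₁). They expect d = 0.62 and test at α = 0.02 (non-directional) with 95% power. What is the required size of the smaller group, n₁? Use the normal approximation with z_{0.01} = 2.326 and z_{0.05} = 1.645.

With allocation ratio k = n₂/n₁ = 4, Var(x̄₁−x̄₂) = σ²(1/n₁ + 1/(k·n₁)) = σ²·(k+1)/(k·n₁).
So n₁ = (1 + 1/k)·((z_{α/2} + z_β)/d)² = 1.250 × (3.971/0.62)².
n₁ = 1.250 × 41.02 = 51.3.
Round up: n₁ = 52, giving n₂ = 4 × 52 = 208.

n₁ = 52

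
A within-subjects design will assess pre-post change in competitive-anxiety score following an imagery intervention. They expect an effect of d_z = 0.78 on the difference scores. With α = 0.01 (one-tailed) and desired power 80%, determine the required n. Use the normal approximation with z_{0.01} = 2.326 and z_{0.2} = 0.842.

n = 17 pairs

For a paired (one-sample on differences) test: n = ((z_{α} + z_β) / d)².
z_{α} + z_β = 2.326 + 0.842 = 3.168.
n = (3.168 / 0.78)² = 4.062² = 16.50.
Round up.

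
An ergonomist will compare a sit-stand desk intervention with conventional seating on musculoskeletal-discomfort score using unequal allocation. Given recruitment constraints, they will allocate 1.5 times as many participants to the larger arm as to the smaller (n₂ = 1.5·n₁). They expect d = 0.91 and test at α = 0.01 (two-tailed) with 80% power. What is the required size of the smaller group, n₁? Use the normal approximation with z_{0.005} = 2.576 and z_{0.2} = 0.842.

With allocation ratio k = n₂/n₁ = 1.5, Var(x̄₁−x̄₂) = σ²(1/n₁ + 1/(k·n₁)) = σ²·(k+1)/(k·n₁).
So n₁ = (1 + 1/k)·((z_{α/2} + z_β)/d)² = 1.667 × (3.418/0.91)².
n₁ = 1.667 × 14.11 = 23.5.
Round up: n₁ = 24, giving n₂ = 1.5 × 24 = 36.

n₁ = 24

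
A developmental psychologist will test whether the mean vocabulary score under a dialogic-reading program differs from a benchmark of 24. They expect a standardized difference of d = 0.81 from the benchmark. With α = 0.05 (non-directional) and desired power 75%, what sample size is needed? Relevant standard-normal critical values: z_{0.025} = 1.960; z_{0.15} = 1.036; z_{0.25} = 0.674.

For a one-sample test: n = ((z_{α/2} + z_β) / d)².
z_{α/2} + z_β = 1.960 + 0.674 = 2.634.
n = (2.634 / 0.81)² = 3.252² = 10.57.
Round up.

n = 11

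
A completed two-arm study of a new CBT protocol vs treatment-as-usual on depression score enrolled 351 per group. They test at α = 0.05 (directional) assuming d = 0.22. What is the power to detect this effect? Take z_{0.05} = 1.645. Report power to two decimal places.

For two equal groups, power = Φ(d·√(n/2) − z_{α}).
d·√(n/2) = 0.22 × √(351/2) = 0.22 × 13.248 = 2.914.
z_β = 2.914 − 1.645 = 1.269.
Power = Φ(1.269) = 0.898.

power ≈ 0.90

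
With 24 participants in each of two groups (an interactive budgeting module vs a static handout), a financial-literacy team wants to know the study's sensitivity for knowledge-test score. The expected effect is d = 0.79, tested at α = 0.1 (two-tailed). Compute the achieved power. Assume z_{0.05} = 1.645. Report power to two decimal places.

For two equal groups, power = Φ(d·√(n/2) − z_{α/2}).
d·√(n/2) = 0.79 × √(24/2) = 0.79 × 3.464 = 2.737.
z_β = 2.737 − 1.645 = 1.092.
Power = Φ(1.092) = 0.863.

power ≈ 0.86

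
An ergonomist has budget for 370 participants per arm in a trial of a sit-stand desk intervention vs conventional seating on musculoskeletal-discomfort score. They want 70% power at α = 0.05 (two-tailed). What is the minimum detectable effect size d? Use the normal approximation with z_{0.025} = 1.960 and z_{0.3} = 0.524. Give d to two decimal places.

For two independent groups of n = 370 each: d_min = (z_{α/2} + z_β)·√(2/n).
z-sum = 1.960 + 0.524 = 2.484.
d_min = 2.484 × √(2/370) = 2.484 × 0.0735 = 0.183.

d_min ≈ 0.18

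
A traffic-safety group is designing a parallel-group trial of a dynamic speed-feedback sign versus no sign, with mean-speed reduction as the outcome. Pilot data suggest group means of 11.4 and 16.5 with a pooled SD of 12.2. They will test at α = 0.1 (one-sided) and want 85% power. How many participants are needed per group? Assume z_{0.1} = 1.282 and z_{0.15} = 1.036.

Cohen's d = |M₁ − M₂| / SD_pooled = |11.4 − 16.5| / 12.2 = 5.1 / 12.2 = 0.418.
For two independent groups with equal n: n = 2·((z_{α} + z_β) / d)².
z_{α} + z_β = 1.282 + 1.036 = 2.318.
n = 2 × (2.318 / 0.418)² = 2 × 5.545² = 2 × 30.75 = 61.5.
Round up to the next whole participant.

n = 62 per group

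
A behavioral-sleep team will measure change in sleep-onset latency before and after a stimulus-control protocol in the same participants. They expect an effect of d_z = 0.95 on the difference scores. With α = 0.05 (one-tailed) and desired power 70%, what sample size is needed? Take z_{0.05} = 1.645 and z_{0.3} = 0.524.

n = 6 pairs

For a paired (one-sample on differences) test: n = ((z_{α} + z_β) / d)².
z_{α} + z_β = 1.645 + 0.524 = 2.169.
n = (2.169 / 0.95)² = 2.283² = 5.21.
Round up.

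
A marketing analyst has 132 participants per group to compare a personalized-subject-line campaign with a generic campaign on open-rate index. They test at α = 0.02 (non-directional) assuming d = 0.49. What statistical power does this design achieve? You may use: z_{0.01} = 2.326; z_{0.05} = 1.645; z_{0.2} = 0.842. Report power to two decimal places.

For two equal groups, power = Φ(d·√(n/2) − z_{α/2}).
d·√(n/2) = 0.49 × √(132/2) = 0.49 × 8.124 = 3.981.
z_β = 3.981 − 2.326 = 1.655.
Power = Φ(1.655) = 0.951.

power ≈ 0.95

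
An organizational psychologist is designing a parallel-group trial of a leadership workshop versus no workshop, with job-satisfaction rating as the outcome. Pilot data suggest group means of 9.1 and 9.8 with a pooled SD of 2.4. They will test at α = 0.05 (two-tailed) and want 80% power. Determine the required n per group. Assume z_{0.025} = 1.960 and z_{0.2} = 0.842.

Cohen's d = |M₁ − M₂| / SD_pooled = |9.1 − 9.8| / 2.4 = 0.7 / 2.4 = 0.292.
For two independent groups with equal n: n = 2·((z_{α/2} + z_β) / d)².
z_{α/2} + z_β = 1.960 + 0.842 = 2.802.
n = 2 × (2.802 / 0.292)² = 2 × 9.596² = 2 × 92.08 = 184.2.
Round up to the next whole participant.

n = 185 per group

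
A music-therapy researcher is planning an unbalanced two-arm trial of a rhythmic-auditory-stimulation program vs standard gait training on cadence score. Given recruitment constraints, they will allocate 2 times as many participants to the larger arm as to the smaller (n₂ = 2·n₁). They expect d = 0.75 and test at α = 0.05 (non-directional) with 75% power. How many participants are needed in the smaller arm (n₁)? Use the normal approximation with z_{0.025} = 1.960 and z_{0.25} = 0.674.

n₁ = 19

With allocation ratio k = n₂/n₁ = 2, Var(x̄₁−x̄₂) = σ²(1/n₁ + 1/(k·n₁)) = σ²·(k+1)/(k·n₁).
So n₁ = (1 + 1/k)·((z_{α/2} + z_β)/d)² = 1.500 × (2.634/0.75)².
n₁ = 1.500 × 12.33 = 18.5.
Round up: n₁ = 19, giving n₂ = 2 × 19 = 38.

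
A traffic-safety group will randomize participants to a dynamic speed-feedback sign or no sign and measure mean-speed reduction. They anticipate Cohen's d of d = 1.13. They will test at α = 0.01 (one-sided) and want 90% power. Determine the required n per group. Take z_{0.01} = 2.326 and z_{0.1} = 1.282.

For two independent groups with equal n: n = 2·((z_{α} + z_β) / d)².
z_{α} + z_β = 2.326 + 1.282 = 3.608.
n = 2 × (3.608 / 1.13)² = 2 × 3.193² = 2 × 10.19 = 20.4.
Round up to the next whole participant.

n = 21 per group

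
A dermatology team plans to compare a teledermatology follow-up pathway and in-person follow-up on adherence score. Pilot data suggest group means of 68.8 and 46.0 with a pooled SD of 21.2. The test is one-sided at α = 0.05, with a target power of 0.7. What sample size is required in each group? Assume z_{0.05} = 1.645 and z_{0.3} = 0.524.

Cohen's d = |M₁ − M₂| / SD_pooled = |68.8 − 46.0| / 21.2 = 22.8 / 21.2 = 1.075.
For two independent groups with equal n: n = 2·((z_{α} + z_β) / d)².
z_{α} + z_β = 1.645 + 0.524 = 2.169.
n = 2 × (2.169 / 1.075)² = 2 × 2.018² = 2 × 4.07 = 8.1.
Round up to the next whole participant.

n = 9 per group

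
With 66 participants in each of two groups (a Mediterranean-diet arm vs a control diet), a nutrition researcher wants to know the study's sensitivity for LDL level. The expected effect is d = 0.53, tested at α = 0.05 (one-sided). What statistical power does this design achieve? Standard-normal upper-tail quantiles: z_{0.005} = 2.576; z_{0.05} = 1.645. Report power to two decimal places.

power ≈ 0.92

For two equal groups, power = Φ(d·√(n/2) − z_{α}).
d·√(n/2) = 0.53 × √(66/2) = 0.53 × 5.745 = 3.045.
z_β = 3.045 − 1.645 = 1.400.
Power = Φ(1.400) = 0.919.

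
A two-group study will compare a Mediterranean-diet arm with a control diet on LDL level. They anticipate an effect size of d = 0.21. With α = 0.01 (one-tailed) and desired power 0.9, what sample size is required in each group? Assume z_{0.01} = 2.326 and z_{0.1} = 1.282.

For two independent groups with equal n: n = 2·((z_{α} + z_β) / d)².
z_{α} + z_β = 2.326 + 1.282 = 3.608.
n = 2 × (3.608 / 0.21)² = 2 × 17.181² = 2 × 295.19 = 590.4.
Round up to the next whole participant.

n = 591 per group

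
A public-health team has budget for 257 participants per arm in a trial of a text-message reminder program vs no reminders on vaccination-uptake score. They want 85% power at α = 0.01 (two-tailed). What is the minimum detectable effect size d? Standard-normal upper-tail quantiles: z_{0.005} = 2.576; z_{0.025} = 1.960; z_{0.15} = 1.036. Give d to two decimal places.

For two independent groups of n = 257 each: d_min = (z_{α/2} + z_β)·√(2/n).
z-sum = 2.576 + 1.036 = 3.612.
d_min = 3.612 × √(2/257) = 3.612 × 0.0882 = 0.319.

d_min ≈ 0.32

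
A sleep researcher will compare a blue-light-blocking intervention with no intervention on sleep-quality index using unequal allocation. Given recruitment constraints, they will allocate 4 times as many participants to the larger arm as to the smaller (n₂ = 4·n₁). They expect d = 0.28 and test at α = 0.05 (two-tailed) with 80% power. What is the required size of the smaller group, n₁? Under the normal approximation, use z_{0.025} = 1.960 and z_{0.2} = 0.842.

With allocation ratio k = n₂/n₁ = 4, Var(x̄₁−x̄₂) = σ²(1/n₁ + 1/(k·n₁)) = σ²·(k+1)/(k·n₁).
So n₁ = (1 + 1/k)·((z_{α/2} + z_β)/d)² = 1.250 × (2.802/0.28)².
n₁ = 1.250 × 100.14 = 125.2.
Round up: n₁ = 126, giving n₂ = 4 × 126 = 504.

n₁ = 126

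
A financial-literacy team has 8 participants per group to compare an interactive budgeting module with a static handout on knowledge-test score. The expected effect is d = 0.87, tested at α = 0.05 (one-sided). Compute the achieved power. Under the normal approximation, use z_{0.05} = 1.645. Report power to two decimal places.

For two equal groups, power = Φ(d·√(n/2) − z_{α}).
d·√(n/2) = 0.87 × √(8/2) = 0.87 × 2.000 = 1.740.
z_β = 1.740 − 1.645 = 0.095.
Power = Φ(0.095) = 0.538.

power ≈ 0.54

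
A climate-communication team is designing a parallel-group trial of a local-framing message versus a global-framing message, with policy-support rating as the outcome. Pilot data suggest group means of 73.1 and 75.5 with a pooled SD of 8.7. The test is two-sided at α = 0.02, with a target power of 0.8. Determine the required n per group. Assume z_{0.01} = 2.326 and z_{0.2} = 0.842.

Cohen's d = |M₁ − M₂| / SD_pooled = |73.1 − 75.5| / 8.7 = 2.4 / 8.7 = 0.276.
For two independent groups with equal n: n = 2·((z_{α/2} + z_β) / d)².
z_{α/2} + z_β = 2.326 + 0.842 = 3.168.
n = 2 × (3.168 / 0.276)² = 2 × 11.478² = 2 × 131.75 = 263.5.
Round up to the next whole participant.

n = 264 per group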